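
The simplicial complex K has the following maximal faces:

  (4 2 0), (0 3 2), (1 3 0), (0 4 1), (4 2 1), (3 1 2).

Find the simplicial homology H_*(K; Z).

Take the total order 0 < 1 < 2 < 3 < 4 on the vertex set. Then K (dimension 2) consists of the simplices:

  0-simplices (5): [0], [1], [2], [3], [4]
  1-simplices (9): [0,1], [0,2], [0,3], [0,4], [1,2], [1,3], [1,4], [2,3], [2,4]
  2-simplices (6): [0,1,3], [0,1,4], [0,2,3], [0,2,4], [1,2,3], [1,2,4]

so the chain groups are C_0 ≅ Z^5, C_1 ≅ Z^9, C_2 ≅ Z^6.

The boundary map ∂_1: C_1 → C_0 maps an edge to its endpoints' difference, ∂[p,q] = q − p. For instance
  ∂[0,3] = [3] − [0].
This gives a 5×9 integer matrix of rank 4; reducing to Smith normal form yields diagonal entries (1,1,1,1).

Boundary ∂_2: C_2 → C_1 sends each 2-simplex [p,q,r] to [q,r] − [p,r] + [p,q]. For instance
  ∂[0,1,4] = [1,4] − [0,4] + [0,1],
  ∂[1,2,4] = [2,4] − [1,4] + [1,2].
The 9×6 boundary matrix has rank 5 and Smith normal form diag(1,1,1,1,1).

Computing H_k = (kernel of ∂_k) / (image of ∂_{k+1}):

  H_0: rank C_0 − rank ∂_1 = 5 − 4 = 1, and the invariant factors of ∂_1 are all 1, so H_0 = Z.
  H_1: rank ker ∂_1 − rank ∂_2 = (9 − 4) − 5 = 0, and the invariant factors of ∂_2 are all 1, so H_1 = 0.
  H_2: rank ker ∂_2 − rank ∂_3 = (6 − 5) − 0 = 1, and there is no ∂_3, so H_2 = Z.

As a check, the Euler characteristic is 5 − 9 + 6 = 2, which agrees with 1 − 0 + 1 = 2.
(K is a triangulation of the 2-sphere S^2.)

H_0 = Z,  H_1 = 0,  H_2 = Z.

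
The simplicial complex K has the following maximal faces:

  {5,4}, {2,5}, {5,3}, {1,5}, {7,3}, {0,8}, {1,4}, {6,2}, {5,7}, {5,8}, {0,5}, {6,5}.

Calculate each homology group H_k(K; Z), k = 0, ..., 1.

H_0 = Z,  H_1 = Z^4.

Take the total order 0 < 1 < 2 < 3 < 4 < 5 < 6 < 7 < 8 on the vertex set. Then K (dimension 1) consists of the simplices:

  0-simplices (9): [0], [1], [2], [3], [4], [5], [6], [7], [8]
  1-simplices (12): [0,5], [0,8], [1,4], [1,5], [2,5], [2,6], [3,5], [3,7], [4,5], [5,6], [5,7], [5,8]

giving chain groups C_0 ≅ Z^9, C_1 ≅ Z^12.

The boundary map ∂_1: C_1 → C_0 sends each edge [p,q] (with p < q) to q − p. For instance
  ∂[0,8] = [8] − [0].
The resulting 9×12 matrix has rank 8, and its Smith normal form has invariant factors (1,1,1,1,1,1,1,1).

Computing H_k = (kernel of ∂_k) / (image of ∂_{k+1}):

  H_0: rank C_0 − rank ∂_1 = 9 − 8 = 1, and the invariant factors of ∂_1 are all 1, so H_0 ≅ Z.
  H_1: rank ker ∂_1 − rank ∂_2 = (12 − 8) − 0 = 4, and there is no ∂_2, so H_1 ≅ Z^4.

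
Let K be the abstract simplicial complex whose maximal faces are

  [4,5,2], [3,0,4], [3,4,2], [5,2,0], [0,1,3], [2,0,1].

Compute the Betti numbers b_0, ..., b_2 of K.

We work with the vertex ordering 0 < 1 < 2 < 3 < 4 < 5. The simplices of K, each written with vertices in increasing order, are:

  0-simplices (6): [0], [1], [2], [3], [4], [5]
  1-simplices (12): [0,1], [0,2], [0,3], [0,4], [0,5], [1,2], [1,3], [2,3], [2,4], [2,5], [3,4], [4,5]
  2-simplices (6): [0,1,2], [0,1,3], [0,2,5], [0,3,4], [2,3,4], [2,4,5]

giving chain groups C_0 ≅ Z^6, C_1 ≅ Z^12, C_2 ≅ Z^6.

Boundary ∂_1: C_1 → C_0 sends each edge [p,q] (with p < q) to q − p.
The resulting 6×12 matrix has rank 5, and its Smith normal form has invariant factors (1,1,1,1,1).

∂_2: C_2 → C_1 acts by ∂[p,q,r] = [q,r] − [p,r] + [p,q]. For instance
  ∂[2,4,5] = [4,5] − [2,5] + [2,4],
  ∂[0,3,4] = [3,4] − [0,4] + [0,3].
This gives a 12×6 integer matrix of rank 6; reducing to Smith normal form yields diagonal entries (1,1,1,1,1,1).

From H_k ≅ ker(∂_k) / im(∂_{k+1}) we obtain:

  H_0: rank C_0 − rank ∂_1 = 6 − 5 = 1, and the invariant factors of ∂_1 are all 1, so H_0 = Z.
  H_1: rank ker ∂_1 − rank ∂_2 = (12 − 5) − 6 = 1, and the invariant factors of ∂_2 are all 1, so H_1 = Z.
  H_2: rank ker ∂_2 − rank ∂_3 = (6 − 6) − 0 = 0, and there is no ∂_3, so H_2 = 0.

As a check, the Euler characteristic is 6 − 12 + 6 = 0, which agrees with 1 − 1 + 0 = 0.

Hence the Betti numbers are b_0 = 1, b_1 = 1, b_2 = 0.

b_0 = 1, b_1 = 1, b_2 = 0.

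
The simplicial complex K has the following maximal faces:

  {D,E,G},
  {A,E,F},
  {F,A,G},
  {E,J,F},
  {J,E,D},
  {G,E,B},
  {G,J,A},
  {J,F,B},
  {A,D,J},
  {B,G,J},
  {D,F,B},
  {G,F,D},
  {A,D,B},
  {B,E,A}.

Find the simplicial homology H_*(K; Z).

H_0 ≅ Z,  H_1 ≅ Z^2,  H_2 ≅ Z.

Take the total order A < B < D < E < F < G < J on the vertex set. Then K (dimension 2) consists of the simplices:

  0-simplices (7): A, B, D, E, F, G, J
  1-simplices (21): AB, AD, AE, AF, AG, AJ, BD, BE, BF, BG, BJ, DE, DF, DG, DJ, EF, EG, EJ, FG, FJ, GJ
  2-simplices (14): ABD, ABE, ADJ, AEF, AFG, AGJ, BDF, BEG, BFJ, BGJ, DEG, DEJ, DFG, EFJ

giving chain groups C_0 ≅ Z^7, C_1 ≅ Z^21, C_2 ≅ Z^14.

The boundary map ∂_1: C_1 → C_0 maps an edge to its endpoints' difference, ∂[p,q] = q − p.
The 7×21 boundary matrix has rank 6 and Smith normal form diag(1,1,1,1,1,1).

∂_2: C_2 → C_1 sends each 2-simplex [p,q,r] to [q,r] − [p,r] + [p,q]. For instance
  ∂DFG = FG − DG + DF,
  ∂BDF = DF − BF + BD.
The 21×14 boundary matrix has rank 13 and Smith normal form diag(1,1,1,1,1,1,1,1,1,1,1,1,1).

From H_k ≅ ker(∂_k) / im(∂_{k+1}) we obtain:

  H_0: rank C_0 − rank ∂_1 = 7 − 6 = 1, and the invariant factors of ∂_1 are all 1, so H_0 ≅ Z.
  H_1: rank ker ∂_1 − rank ∂_2 = (21 − 6) − 13 = 2, and the invariant factors of ∂_2 are all 1, so H_1 ≅ Z^2.
  H_2: rank ker ∂_2 − rank ∂_3 = (14 − 13) − 0 = 1, and there is no ∂_3, so H_2 ≅ Z.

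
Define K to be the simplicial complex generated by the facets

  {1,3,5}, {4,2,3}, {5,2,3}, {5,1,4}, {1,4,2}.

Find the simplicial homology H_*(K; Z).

Fix the vertex order 1 < 2 < 3 < 4 < 5 and write every simplex with vertices in increasing order. Then dim K = 2 and the simplices of K are:

  0-simplices (5): [1], [2], [3], [4], [5]
  1-simplices (10): [1,2], [1,3], [1,4], [1,5], [2,3], [2,4], [2,5], [3,4], [3,5], [4,5]
  2-simplices (5): [1,2,4], [1,3,5], [1,4,5], [2,3,4], [2,3,5]

giving chain groups C_0 ≅ Z^5, C_1 ≅ Z^10, C_2 ≅ Z^5.

The boundary map ∂_1: C_1 → C_0 sends each edge [p,q] (with p < q) to q − p.
The 5×10 boundary matrix has rank 4 and Smith normal form diag(1,1,1,1).

∂_2: C_2 → C_1 acts by ∂[p,q,r] = [q,r] − [p,r] + [p,q]. For instance
  ∂[2,3,5] = [3,5] − [2,5] + [2,3],
  ∂[1,2,4] = [2,4] − [1,4] + [1,2].
The 10×5 boundary matrix has rank 5 and Smith normal form diag(1,1,1,1,1).

Reading off H_k = ker ∂_k / im ∂_{k+1}:

  H_0: rank C_0 − rank ∂_1 = 5 − 4 = 1, and the invariant factors of ∂_1 are all 1, so H_0 = Z.
  H_1: rank ker ∂_1 − rank ∂_2 = (10 − 4) − 5 = 1, and the invariant factors of ∂_2 are all 1, so H_1 = Z.
  H_2: rank ker ∂_2 − rank ∂_3 = (5 − 5) − 0 = 0, and there is no ∂_3, so H_2 = 0.

(K is a triangulation of the Möbius band.)

H_0 = Z,  H_1 = Z,  H_2 = 0.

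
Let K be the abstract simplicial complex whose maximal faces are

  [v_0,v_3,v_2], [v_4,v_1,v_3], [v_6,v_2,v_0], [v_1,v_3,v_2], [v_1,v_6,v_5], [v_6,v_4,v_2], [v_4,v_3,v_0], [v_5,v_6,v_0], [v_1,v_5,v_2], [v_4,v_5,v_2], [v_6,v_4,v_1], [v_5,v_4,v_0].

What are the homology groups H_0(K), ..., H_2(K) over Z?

Take the total order v_0 < v_1 < v_2 < v_3 < v_4 < v_5 < v_6 on the vertex set. Then K (dimension 2) consists of the simplices:

  0-simplices (7): [v_0], [v_1], [v_2], [v_3], [v_4], [v_5], [v_6]
  1-simplices (18): (18 of them)
  2-simplices (12): (12 of them)

giving chain groups C_0 ≅ Z^7, C_1 ≅ Z^18, C_2 ≅ Z^12.

∂_1: C_1 → C_0 sends each edge [p,q] (with p < q) to q − p.
This gives a 7×18 integer matrix of rank 6; reducing to Smith normal form yields diagonal entries (1,1,1,1,1,1).

∂_2: C_2 → C_1 acts by ∂[p,q,r] = [q,r] − [p,r] + [p,q]. For instance
  ∂[v_2,v_4,v_6] = [v_4,v_6] − [v_2,v_6] + [v_2,v_4],
  ∂[v_0,v_4,v_5] = [v_4,v_5] − [v_0,v_5] + [v_0,v_4].
As a 18×12 matrix over Z this has rank 12, with invariant factors (1,1,1,1,1,1,1,1,1,1,1,2).

Reading off H_k = ker ∂_k / im ∂_{k+1}:

  H_0: rank C_0 − rank ∂_1 = 7 − 6 = 1, and the invariant factors of ∂_1 are all 1, so H_0 = Z.
  H_1: rank ker ∂_1 − rank ∂_2 = (18 − 6) − 12 = 0, and ∂_2 has invariant factor 2 > 1, so H_1 = Z/2.
  H_2: rank ker ∂_2 − rank ∂_3 = (12 − 12) − 0 = 0, and there is no ∂_3, so H_2 = 0.

(K is a triangulation of the real projective plane RP^2.)

H_0 ≅ Z,  H_1 ≅ Z/2,  H_2 = 0.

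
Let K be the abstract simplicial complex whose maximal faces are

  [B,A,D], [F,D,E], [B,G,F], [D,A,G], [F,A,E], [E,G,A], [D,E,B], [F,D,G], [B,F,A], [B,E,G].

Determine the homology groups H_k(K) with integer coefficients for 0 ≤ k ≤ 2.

Order the vertices as A < B < D < E < F < G. Listing each simplex with vertices in this order, K has dimension 2 with simplices:

  0-simplices (6): A, B, D, E, F, G
  1-simplices (15): AB, AD, AE, AF, AG, BD, BE, BF, BG, DE, DF, DG, EF, EG, FG
  2-simplices (10): ABD, ABF, ADG, AEF, AEG, BDE, BEG, BFG, DEF, DFG

giving chain groups C_0 ≅ Z^6, C_1 ≅ Z^15, C_2 ≅ Z^10.

Boundary ∂_1: C_1 → C_0 sends each edge [p,q] (with p < q) to q − p.
The 6×15 boundary matrix has rank 5 and Smith normal form diag(1,1,1,1,1).

Boundary ∂_2: C_2 → C_1 sends each 2-simplex [p,q,r] to [q,r] − [p,r] + [p,q]. For instance
  ∂ABD = BD − AD + AB,
  ∂ADG = DG − AG + AD.
The resulting 15×10 matrix has rank 10, and its Smith normal form has invariant factors (1,1,1,1,1,1,1,1,1,2).

Computing H_k = (kernel of ∂_k) / (image of ∂_{k+1}):

  H_0: rank C_0 − rank ∂_1 = 6 − 5 = 1, and the invariant factors of ∂_1 are all 1, so H_0 ≅ Z.
  H_1: rank ker ∂_1 − rank ∂_2 = (15 − 5) − 10 = 0, and ∂_2 has invariant factor 2 > 1, so H_1 ≅ Z/2Z.
  H_2: rank ker ∂_2 − rank ∂_3 = (10 − 10) − 0 = 0, and there is no ∂_3, so H_2 ≅ 0.

H_0 ≅ Z,  H_1 ≅ Z/2Z,  H_2 = 0.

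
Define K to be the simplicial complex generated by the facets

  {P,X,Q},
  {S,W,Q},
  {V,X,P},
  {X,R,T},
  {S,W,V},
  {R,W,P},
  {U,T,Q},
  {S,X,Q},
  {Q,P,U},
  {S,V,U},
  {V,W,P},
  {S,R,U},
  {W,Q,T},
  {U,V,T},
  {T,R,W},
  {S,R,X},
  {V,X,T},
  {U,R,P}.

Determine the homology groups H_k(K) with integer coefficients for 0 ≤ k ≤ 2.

H_0 ≅ Z,  H_1 ≅ Z^2,  H_2 ≅ Z.

Take the total order P < Q < R < S < T < U < V < W < X on the vertex set. Then K (dimension 2) consists of the simplices:

  0-simplices (9): P, Q, R, S, T, U, V, W, X
  1-simplices (27): PQ, PR, PU, PV, PW, PX, QS, QT, QU, QW, QX, RS, RT, RU, RW, RX, SU, SV, SW, SX, TU, TV, TW, TX, UV, VW, VX
  2-simplices (18): PQU, PQX, PRU, PRW, PVW, PVX, QSW, QSX, QTU, QTW, RSU, RSX, RTW, RTX, SUV, SVW, TUV, TVX

so the chain groups are C_0 ≅ Z^9, C_1 ≅ Z^27, C_2 ≅ Z^18.

The boundary map ∂_1: C_1 → C_0 sends each edge [p,q] (with p < q) to q − p. For instance
  ∂PW = W − P.
The 9×27 boundary matrix has rank 8 and Smith normal form diag(1,1,1,1,1,1,1,1).

The boundary map ∂_2: C_2 → C_1 acts by ∂[p,q,r] = [q,r] − [p,r] + [p,q]. For instance
  ∂PVX = VX − PX + PV,
  ∂QTU = TU − QU + QT.
The 27×18 boundary matrix has rank 17 and Smith normal form diag(1,1,1,1,1,1,1,1,1,1,1,1,1,1,1,1,1).

Computing H_k = (kernel of ∂_k) / (image of ∂_{k+1}):

  H_0: rank C_0 − rank ∂_1 = 9 − 8 = 1, and the invariant factors of ∂_1 are all 1, so H_0 = Z.
  H_1: rank ker ∂_1 − rank ∂_2 = (27 − 8) − 17 = 2, and the invariant factors of ∂_2 are all 1, so H_1 = Z^2.
  H_2: rank ker ∂_2 − rank ∂_3 = (18 − 17) − 0 = 1, and there is no ∂_3, so H_2 = Z.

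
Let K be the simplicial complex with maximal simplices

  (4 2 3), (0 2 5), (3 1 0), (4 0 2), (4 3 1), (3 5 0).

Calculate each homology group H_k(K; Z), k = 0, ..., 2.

H_0 ≅ Z,  H_1 ≅ Z,  H_2 = 0.

Order the vertices as 0 < 1 < 2 < 3 < 4 < 5. Listing each simplex with vertices in this order, K has dimension 2 with simplices:

  0-simplices (6): [0], [1], [2], [3], [4], [5]
  1-simplices (12): [0,1], [0,2], [0,3], [0,4], [0,5], [1,3], [1,4], [2,3], [2,4], [2,5], [3,4], [3,5]
  2-simplices (6): [0,1,3], [0,2,4], [0,2,5], [0,3,5], [1,3,4], [2,3,4]

so the chain groups are C_0 ≅ Z^6, C_1 ≅ Z^12, C_2 ≅ Z^6.

Boundary ∂_1: C_1 → C_0 is given by ∂[p,q] = [q] − [p].
As a 6×12 matrix over Z this has rank 5, with invariant factors (1,1,1,1,1).

∂_2: C_2 → C_1 maps a triangle to the signed sum of its edges. For instance
  ∂[0,1,3] = [1,3] − [0,3] + [0,1],
  ∂[0,2,5] = [2,5] − [0,5] + [0,2].
As a 12×6 matrix over Z this has rank 6, with invariant factors (1,1,1,1,1,1).

From H_k ≅ ker(∂_k) / im(∂_{k+1}) we obtain:

  H_0: rank C_0 − rank ∂_1 = 6 − 5 = 1, and the invariant factors of ∂_1 are all 1, so H_0 = Z.
  H_1: rank ker ∂_1 − rank ∂_2 = (12 − 5) − 6 = 1, and the invariant factors of ∂_2 are all 1, so H_1 = Z.
  H_2: rank ker ∂_2 − rank ∂_3 = (6 − 6) − 0 = 0, and there is no ∂_3, so H_2 = 0.

(K is a triangulation of the cylinder S^1 x I.)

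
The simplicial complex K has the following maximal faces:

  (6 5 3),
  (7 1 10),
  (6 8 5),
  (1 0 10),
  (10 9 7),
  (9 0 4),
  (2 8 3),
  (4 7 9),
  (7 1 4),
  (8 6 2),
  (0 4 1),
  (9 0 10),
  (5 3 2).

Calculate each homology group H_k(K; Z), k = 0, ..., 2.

Order the vertices as 0 < 1 < 2 < 3 < 4 < 5 < 6 < 7 < 8 < 9 < 10. Listing each simplex with vertices in this order, K has dimension 2 with simplices:

  0-simplices (11): [0], [1], [2], [3], [4], [5], [6], [7], [8], [9], [10]
  1-simplices (22): [0,1], [0,4], [0,9], [0,10], [1,4], [1,7], [1,10], [2,3], [2,5], [2,6], [2,8], [3,5], [3,6], [3,8], [4,7], [4,9], [5,6], [5,8], [6,8], [7,9], [7,10], [9,10]
  2-simplices (13): [0,1,4], [0,1,10], [0,4,9], [0,9,10], [1,4,7], [1,7,10], [2,3,5], [2,3,8], [2,6,8], [3,5,6], [4,7,9], [5,6,8], [7,9,10]

so the chain groups are C_0 ≅ Z^11, C_1 ≅ Z^22, C_2 ≅ Z^13.

Boundary ∂_1: C_1 → C_0 maps an edge to its endpoints' difference, ∂[p,q] = q − p. For instance
  ∂[1,7] = [7] − [1].
The 11×22 boundary matrix has rank 9 and Smith normal form diag(1,1,1,1,1,1,1,1,1).

Boundary ∂_2: C_2 → C_1 sends each 2-simplex [p,q,r] to [q,r] − [p,r] + [p,q]. For instance
  ∂[2,3,8] = [3,8] − [2,8] + [2,3],
  ∂[1,4,7] = [4,7] − [1,7] + [1,4].
The resulting 22×13 matrix has rank 12, and its Smith normal form has invariant factors (1,1,1,1,1,1,1,1,1,1,1,1).

From H_k ≅ ker(∂_k) / im(∂_{k+1}) we obtain:

  H_0: rank C_0 − rank ∂_1 = 11 − 9 = 2, and the invariant factors of ∂_1 are all 1, so H_0 ≅ Z^2.
  H_1: rank ker ∂_1 − rank ∂_2 = (22 − 9) − 12 = 1, and the invariant factors of ∂_2 are all 1, so H_1 ≅ Z.
  H_2: rank ker ∂_2 − rank ∂_3 = (13 − 12) − 0 = 1, and there is no ∂_3, so H_2 ≅ Z.

H_0 = Z^2,  H_1 = Z,  H_2 = Z.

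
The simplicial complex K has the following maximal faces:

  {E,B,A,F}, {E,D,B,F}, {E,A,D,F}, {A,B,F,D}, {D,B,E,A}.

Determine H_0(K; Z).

Take the total order A < B < D < E < F on the vertex set. Then K (dimension 3) consists of the simplices:

  0-simplices (5): A, B, D, E, F
  1-simplices (10): AB, AD, AE, AF, BD, BE, BF, DE, DF, EF
  2-simplices (10): ABD, ABE, ABF, ADE, ADF, AEF, BDE, BDF, BEF, DEF
  3-simplices (5): ABDE, ABDF, ABEF, ADEF, BDEF

so the chain groups are C_0 ≅ Z^5, C_1 ≅ Z^10, C_2 ≅ Z^10, C_3 ≅ Z^5.

Boundary ∂_1: C_1 → C_0 is given by ∂[p,q] = [q] − [p]. For instance
  ∂EF = F − E.
The 5×10 boundary matrix has rank 4 and Smith normal form diag(1,1,1,1).

The boundary map ∂_2: C_2 → C_1 acts by ∂[p,q,r] = [q,r] − [p,r] + [p,q]. For instance
  ∂ABE = BE − AE + AB,
  ∂ABF = BF − AF + AB.
As a 10×10 matrix over Z this has rank 6, with invariant factors (1,1,1,1,1,1).

The boundary map ∂_3: C_3 → C_2 sends each 3-simplex σ to the alternating sum Σ_i (−1)^i (σ with its i-th vertex removed). For instance
  ∂ABDF = BDF − ADF + ABF − ABD,
  ∂ADEF = DEF − AEF + ADF − ADE.
The 10×5 boundary matrix has rank 4 and Smith normal form diag(1,1,1,1).

Reading off H_k = ker ∂_k / im ∂_{k+1}:

  H_0: rank C_0 − rank ∂_1 = 5 − 4 = 1, and the invariant factors of ∂_1 are all 1, so H_0 ≅ Z.

(K is a triangulation of the 3-sphere S^3.)

H_0 = Z.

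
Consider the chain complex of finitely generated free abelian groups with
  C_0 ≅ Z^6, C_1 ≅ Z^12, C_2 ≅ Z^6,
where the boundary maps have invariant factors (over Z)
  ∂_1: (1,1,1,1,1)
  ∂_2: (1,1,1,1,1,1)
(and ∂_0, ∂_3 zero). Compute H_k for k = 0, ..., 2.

H_0: b_0 = 6 − 0 − 5 = 1; torsion from ∂_1 factors > 1: none. So H_0 ≅ Z.
H_1: b_1 = 12 − 5 − 6 = 1; torsion from ∂_2 factors > 1: none. So H_1 ≅ Z.
H_2: b_2 = 6 − 6 − 0 = 0; torsion from ∂_3 factors > 1: none. So H_2 ≅ 0.

H_0 ≅ Z,  H_1 ≅ Z,  H_2 = 0.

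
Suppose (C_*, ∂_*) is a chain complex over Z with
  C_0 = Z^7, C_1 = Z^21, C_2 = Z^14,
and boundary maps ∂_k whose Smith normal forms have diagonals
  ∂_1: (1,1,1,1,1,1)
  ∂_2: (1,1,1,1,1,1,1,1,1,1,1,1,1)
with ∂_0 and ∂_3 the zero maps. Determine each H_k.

H_0 ≅ Z,  H_1 ≅ Z^2,  H_2 ≅ Z.

H_0: b_0 = 7 − 0 − 6 = 1; torsion from ∂_1 factors > 1: none. So H_0 ≅ Z.
H_1: b_1 = 21 − 6 − 13 = 2; torsion from ∂_2 factors > 1: none. So H_1 ≅ Z^2.
H_2: b_2 = 14 − 13 − 0 = 1; torsion from ∂_3 factors > 1: none. So H_2 ≅ Z.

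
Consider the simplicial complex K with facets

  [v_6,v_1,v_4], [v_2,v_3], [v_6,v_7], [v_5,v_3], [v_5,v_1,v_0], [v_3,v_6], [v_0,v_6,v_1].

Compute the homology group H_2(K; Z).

We work with the vertex ordering v_0 < v_1 < v_2 < v_3 < v_4 < v_5 < v_6 < v_7. The simplices of K, each written with vertices in increasing order, are:

  0-simplices (8): [v_0], [v_1], [v_2], [v_3], [v_4], [v_5], [v_6], [v_7]
  1-simplices (11): [v_0,v_1], [v_0,v_5], [v_0,v_6], [v_1,v_4], [v_1,v_5], [v_1,v_6], [v_2,v_3], [v_3,v_5], [v_3,v_6], [v_4,v_6], [v_6,v_7]
  2-simplices (3): [v_0,v_1,v_5], [v_0,v_1,v_6], [v_1,v_4,v_6]

giving chain groups C_0 ≅ Z^8, C_1 ≅ Z^11, C_2 ≅ Z^3.

∂_1: C_1 → C_0 is given by ∂[p,q] = [q] − [p].
The 8×11 boundary matrix has rank 7 and Smith normal form diag(1,1,1,1,1,1,1).

Boundary ∂_2: C_2 → C_1 acts by ∂[p,q,r] = [q,r] − [p,r] + [p,q]. For instance
  ∂[v_0,v_1,v_5] = [v_1,v_5] − [v_0,v_5] + [v_0,v_1],
  ∂[v_1,v_4,v_6] = [v_4,v_6] − [v_1,v_6] + [v_1,v_4].
As a 11×3 matrix over Z this has rank 3, with invariant factors (1,1,1).

Now H_k = ker ∂_k / im ∂_{k+1}, so:

  H_2: rank ker ∂_2 − rank ∂_3 = (3 − 3) − 0 = 0, and there is no ∂_3, so H_2 ≅ 0.

H_2 ≅ 0.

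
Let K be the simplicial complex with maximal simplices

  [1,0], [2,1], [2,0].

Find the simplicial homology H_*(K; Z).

H_0 = Z,  H_1 = Z.

Order the vertices as 0 < 1 < 2. Listing each simplex with vertices in this order, K has dimension 1 with simplices:

  0-simplices (3): [0], [1], [2]
  1-simplices (3): [0,1], [0,2], [1,2]

Hence C_0 ≅ Z^3, C_1 ≅ Z^3.

The boundary map ∂_1: C_1 → C_0 is given by ∂[p,q] = [q] − [p]. For instance
  ∂[1,2] = [2] − [1].
As a 3×3 matrix over Z this has rank 2, with invariant factors (1,1).

Computing H_k = (kernel of ∂_k) / (image of ∂_{k+1}):

  H_0: rank C_0 − rank ∂_1 = 3 − 2 = 1, and the invariant factors of ∂_1 are all 1, so H_0 = Z.
  H_1: rank ker ∂_1 − rank ∂_2 = (3 − 2) − 0 = 1, and there is no ∂_2, so H_1 = Z.

(K is a triangulation of the circle S^1.)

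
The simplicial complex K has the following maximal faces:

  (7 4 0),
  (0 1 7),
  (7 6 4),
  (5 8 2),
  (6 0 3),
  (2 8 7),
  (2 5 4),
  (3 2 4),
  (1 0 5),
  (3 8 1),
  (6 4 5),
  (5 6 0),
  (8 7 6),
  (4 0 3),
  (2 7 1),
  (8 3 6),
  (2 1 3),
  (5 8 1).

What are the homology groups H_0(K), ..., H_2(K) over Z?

Take the total order 0 < 1 < 2 < 3 < 4 < 5 < 6 < 7 < 8 on the vertex set. Then K (dimension 2) consists of the simplices:

  0-simplices (9): [0], [1], [2], [3], [4], [5], [6], [7], [8]
  1-simplices (27): (27 of them)
  2-simplices (18): [0,1,5], [0,1,7], [0,3,4], [0,3,6], [0,4,7], [0,5,6], [1,2,3], [1,2,7], [1,3,8], [1,5,8], [2,3,4], [2,4,5], [2,5,8], [2,7,8], [3,6,8], [4,5,6], [4,6,7], [6,7,8]

giving chain groups C_0 ≅ Z^9, C_1 ≅ Z^27, C_2 ≅ Z^18.

Boundary ∂_1: C_1 → C_0 is given by ∂[p,q] = [q] − [p]. For instance
  ∂[0,3] = [3] − [0].
As a 9×27 matrix over Z this has rank 8, with invariant factors (1,1,1,1,1,1,1,1).

The boundary map ∂_2: C_2 → C_1 sends each 2-simplex [p,q,r] to [q,r] − [p,r] + [p,q]. For instance
  ∂[4,6,7] = [6,7] − [4,7] + [4,6],
  ∂[0,5,6] = [5,6] − [0,6] + [0,5].
This gives a 27×18 integer matrix of rank 18; reducing to Smith normal form yields diagonal entries (1,1,1,1,1,1,1,1,1,1,1,1,1,1,1,1,1,2).

Reading off H_k = ker ∂_k / im ∂_{k+1}:

  H_0: rank C_0 − rank ∂_1 = 9 − 8 = 1, and the invariant factors of ∂_1 are all 1, so H_0 = Z.
  H_1: rank ker ∂_1 − rank ∂_2 = (27 − 8) − 18 = 1, and ∂_2 has invariant factor 2 > 1, so H_1 = Z × Z/2.
  H_2: rank ker ∂_2 − rank ∂_3 = (18 − 18) − 0 = 0, and there is no ∂_3, so H_2 = 0.

As a check, the Euler characteristic is 9 − 27 + 18 = 0, which agrees with 1 − 1 + 0 = 0.

H_0 ≅ Z,  H_1 ≅ Z × Z/2,  H_2 = 0.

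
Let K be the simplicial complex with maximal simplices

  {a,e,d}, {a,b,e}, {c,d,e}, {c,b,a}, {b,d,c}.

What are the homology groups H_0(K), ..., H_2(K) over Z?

H_0 ≅ Z,  H_1 ≅ Z,  H_2 = 0.

Take the total order a < b < c < d < e on the vertex set. Then K (dimension 2) consists of the simplices:

  0-simplices (5): a, b, c, d, e
  1-simplices (10): ab, ac, ad, ae, bc, bd, be, cd, ce, de
  2-simplices (5): abc, abe, ade, bcd, cde

Hence C_0 ≅ Z^5, C_1 ≅ Z^10, C_2 ≅ Z^5.

∂_1: C_1 → C_0 is given by ∂[p,q] = [q] − [p].
As a 5×10 matrix over Z this has rank 4, with invariant factors (1,1,1,1).

Boundary ∂_2: C_2 → C_1 sends each 2-simplex [p,q,r] to [q,r] − [p,r] + [p,q]. For instance
  ∂abe = be − ae + ab,
  ∂bcd = cd − bd + bc.
As a 10×5 matrix over Z this has rank 5, with invariant factors (1,1,1,1,1).

Now H_k = ker ∂_k / im ∂_{k+1}, so:

  H_0: rank C_0 − rank ∂_1 = 5 − 4 = 1, and the invariant factors of ∂_1 are all 1, so H_0 ≅ Z.
  H_1: rank ker ∂_1 − rank ∂_2 = (10 − 4) − 5 = 1, and the invariant factors of ∂_2 are all 1, so H_1 ≅ Z.
  H_2: rank ker ∂_2 − rank ∂_3 = (5 − 5) − 0 = 0, and there is no ∂_3, so H_2 ≅ 0.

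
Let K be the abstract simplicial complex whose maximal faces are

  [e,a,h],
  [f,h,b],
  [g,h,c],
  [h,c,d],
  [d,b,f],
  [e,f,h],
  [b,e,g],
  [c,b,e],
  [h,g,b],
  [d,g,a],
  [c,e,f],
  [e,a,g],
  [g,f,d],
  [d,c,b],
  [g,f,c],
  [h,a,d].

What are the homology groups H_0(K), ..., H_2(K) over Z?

K has 8 vertices, 24 edges, 16 triangles.
rank ∂_0 = 0, rank ∂_1 = 7 ⇒ b_0 = 8 − 0 − 7 = 1; all invariant factors of ∂_1 are 1 so no torsion. So H_0 ≅ Z.
rank ∂_1 = 7, rank ∂_2 = 15 ⇒ b_1 = 24 − 7 − 15 = 2; all invariant factors of ∂_2 are 1 so no torsion. So H_1 ≅ Z^2.
rank ∂_2 = 15, rank ∂_3 = 0 ⇒ b_2 = 16 − 15 − 0 = 1. So H_2 ≅ Z.

H_0 ≅ Z,  H_1 ≅ Z^2,  H_2 ≅ Z.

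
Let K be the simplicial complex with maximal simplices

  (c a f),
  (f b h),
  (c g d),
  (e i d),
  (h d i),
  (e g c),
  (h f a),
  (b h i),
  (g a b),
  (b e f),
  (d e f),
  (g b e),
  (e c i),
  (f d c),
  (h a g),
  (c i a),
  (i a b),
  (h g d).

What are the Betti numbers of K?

b_0 = 1, b_1 = 1, b_2 = 0.

We work with the vertex ordering a < b < c < d < e < f < g < h < i. The simplices of K, each written with vertices in increasing order, are:

  0-simplices (9): a, b, c, d, e, f, g, h, i
  1-simplices (27): ab, ac, af, ag, ah, ai, be, bf, bg, bh, bi, cd, ce, cf, cg, ci, de, df, dg, dh, di, ef, eg, ei, fh, gh, hi
  2-simplices (18): abg, abi, acf, aci, afh, agh, bef, beg, bfh, bhi, cdf, cdg, ceg, cei, def, dei, dgh, dhi

giving chain groups C_0 ≅ Z^9, C_1 ≅ Z^27, C_2 ≅ Z^18.

The boundary map ∂_1: C_1 → C_0 sends each edge [p,q] (with p < q) to q − p. For instance
  ∂bg = g − b.
The 9×27 boundary matrix has rank 8 and Smith normal form diag(1,1,1,1,1,1,1,1).

∂_2: C_2 → C_1 maps a triangle to the signed sum of its edges. For instance
  ∂dei = ei − di + de,
  ∂beg = eg − bg + be.
As a 27×18 matrix over Z this has rank 18, with invariant factors (1,1,1,1,1,1,1,1,1,1,1,1,1,1,1,1,1,2).

Now H_k = ker ∂_k / im ∂_{k+1}, so:

  H_0: rank C_0 − rank ∂_1 = 9 − 8 = 1, and the invariant factors of ∂_1 are all 1, so H_0 = Z.
  H_1: rank ker ∂_1 − rank ∂_2 = (27 − 8) − 18 = 1, and ∂_2 has invariant factor 2 > 1, so H_1 = Z ⊕ Z/2.
  H_2: rank ker ∂_2 − rank ∂_3 = (18 − 18) − 0 = 0, and there is no ∂_3, so H_2 = 0.

Hence the Betti numbers are b_0 = 1, b_1 = 1, b_2 = 0.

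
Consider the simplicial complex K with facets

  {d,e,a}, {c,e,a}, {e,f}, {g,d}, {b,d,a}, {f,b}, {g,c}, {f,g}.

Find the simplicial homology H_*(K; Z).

Order the vertices as a < b < c < d < e < f < g. Listing each simplex with vertices in this order, K has dimension 2 with simplices:

  0-simplices (7): a, b, c, d, e, f, g
  1-simplices (12): ab, ac, ad, ae, bd, bf, ce, cg, de, dg, ef, fg
  2-simplices (3): abd, ace, ade

so the chain groups are C_0 ≅ Z^7, C_1 ≅ Z^12, C_2 ≅ Z^3.

∂_1: C_1 → C_0 sends each edge [p,q] (with p < q) to q − p.
This gives a 7×12 integer matrix of rank 6; reducing to Smith normal form yields diagonal entries (1,1,1,1,1,1).

The boundary map ∂_2: C_2 → C_1 sends each 2-simplex [p,q,r] to [q,r] − [p,r] + [p,q]. For instance
  ∂ade = de − ae + ad,
  ∂ace = ce − ae + ac.
The resulting 12×3 matrix has rank 3, and its Smith normal form has invariant factors (1,1,1).

Now H_k = ker ∂_k / im ∂_{k+1}, so:

  H_0: rank C_0 − rank ∂_1 = 7 − 6 = 1, and the invariant factors of ∂_1 are all 1, so H_0 = Z.
  H_1: rank ker ∂_1 − rank ∂_2 = (12 − 6) − 3 = 3, and the invariant factors of ∂_2 are all 1, so H_1 = Z^3.
  H_2: rank ker ∂_2 − rank ∂_3 = (3 − 3) − 0 = 0, and there is no ∂_3, so H_2 = 0.

As a check, the Euler characteristic is 7 − 12 + 3 = -2, which agrees with 1 − 3 + 0 = -2.

H_0 = Z,  H_1 = Z^3,  H_2 = 0.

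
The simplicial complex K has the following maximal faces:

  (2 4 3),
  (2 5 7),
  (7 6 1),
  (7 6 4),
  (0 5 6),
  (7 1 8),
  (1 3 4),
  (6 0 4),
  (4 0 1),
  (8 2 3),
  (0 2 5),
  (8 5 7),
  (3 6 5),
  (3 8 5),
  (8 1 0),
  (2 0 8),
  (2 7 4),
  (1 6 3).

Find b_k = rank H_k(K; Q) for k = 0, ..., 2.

b_0 = 1, b_1 = 1, b_2 = 0.

K has 9 vertices, 27 edges, 18 triangles.
rank ∂_0 = 0, rank ∂_1 = 8 ⇒ b_0 = 9 − 0 − 8 = 1; all invariant factors of ∂_1 are 1 so no torsion. So H_0 ≅ Z.
rank ∂_1 = 8, rank ∂_2 = 18 ⇒ b_1 = 27 − 8 − 18 = 1; ∂_2 has invariant factor(s) [2] giving torsion. So H_1 ≅ Z ⊕ Z/2.
rank ∂_2 = 18, rank ∂_3 = 0 ⇒ b_2 = 18 − 18 − 0 = 0. So H_2 ≅ 0.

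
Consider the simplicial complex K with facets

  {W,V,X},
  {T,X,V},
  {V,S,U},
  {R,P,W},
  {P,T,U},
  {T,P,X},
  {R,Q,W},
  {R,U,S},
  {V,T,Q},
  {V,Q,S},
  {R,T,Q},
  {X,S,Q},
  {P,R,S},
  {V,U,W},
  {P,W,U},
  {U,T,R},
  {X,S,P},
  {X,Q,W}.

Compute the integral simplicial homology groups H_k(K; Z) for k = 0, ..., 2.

Take the total order P < Q < R < S < T < U < V < W < X on the vertex set. Then K (dimension 2) consists of the simplices:

  0-simplices (9): P, Q, R, S, T, U, V, W, X
  1-simplices (27): PR, PS, PT, PU, PW, PX, QR, QS, QT, QV, QW, QX, RS, RT, RU, RW, SU, SV, SX, TU, TV, TX, UV, UW, VW, VX, WX
  2-simplices (18): PRS, PRW, PSX, PTU, PTX, PUW, QRT, QRW, QSV, QSX, QTV, QWX, RSU, RTU, SUV, TVX, UVW, VWX

Hence C_0 ≅ Z^9, C_1 ≅ Z^27, C_2 ≅ Z^18.

Boundary ∂_1: C_1 → C_0 is given by ∂[p,q] = [q] − [p]. For instance
  ∂VW = W − V.
The 9×27 boundary matrix has rank 8 and Smith normal form diag(1,1,1,1,1,1,1,1).

∂_2: C_2 → C_1 maps a triangle to the signed sum of its edges. For instance
  ∂QSX = SX − QX + QS,
  ∂PRW = RW − PW + PR.
The resulting 27×18 matrix has rank 18, and its Smith normal form has invariant factors (1,1,1,1,1,1,1,1,1,1,1,1,1,1,1,1,1,2).

Reading off H_k = ker ∂_k / im ∂_{k+1}:

  H_0: rank C_0 − rank ∂_1 = 9 − 8 = 1, and the invariant factors of ∂_1 are all 1, so H_0 ≅ Z.
  H_1: rank ker ∂_1 − rank ∂_2 = (27 − 8) − 18 = 1, and ∂_2 has invariant factor 2 > 1, so H_1 ≅ Z ⊕ Z_2.
  H_2: rank ker ∂_2 − rank ∂_3 = (18 − 18) − 0 = 0, and there is no ∂_3, so H_2 ≅ 0.

(K is a triangulation of the Klein bottle.)

H_0 = Z,  H_1 = Z ⊕ Z_2,  H_2 = 0.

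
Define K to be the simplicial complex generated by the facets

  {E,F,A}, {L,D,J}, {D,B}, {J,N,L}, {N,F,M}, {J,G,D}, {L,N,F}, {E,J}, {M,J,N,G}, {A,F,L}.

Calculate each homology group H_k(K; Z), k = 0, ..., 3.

H_0 ≅ Z,  H_1 ≅ Z,  H_2 = 0,  H_3 = 0.

K has 10 vertices, 20 edges, 11 triangles, 1 3-simplex.
rank ∂_0 = 0, rank ∂_1 = 9 ⇒ b_0 = 10 − 0 − 9 = 1; all invariant factors of ∂_1 are 1 so no torsion. So H_0 = Z.
rank ∂_1 = 9, rank ∂_2 = 10 ⇒ b_1 = 20 − 9 − 10 = 1; all invariant factors of ∂_2 are 1 so no torsion. So H_1 = Z.
rank ∂_2 = 10, rank ∂_3 = 1 ⇒ b_2 = 11 − 10 − 1 = 0; all invariant factors of ∂_3 are 1 so no torsion. So H_2 = 0.
rank ∂_3 = 1, rank ∂_4 = 0 ⇒ b_3 = 1 − 1 − 0 = 0. So H_3 = 0.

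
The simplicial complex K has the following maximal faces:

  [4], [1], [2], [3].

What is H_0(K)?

Take the total order 1 < 2 < 3 < 4 on the vertex set. Then K (dimension 0) consists of the simplices:

  0-simplices (4): [1], [2], [3], [4]

Hence C_0 ≅ Z^4.

From H_k ≅ ker(∂_k) / im(∂_{k+1}) we obtain:

  H_0: rank C_0 − rank ∂_1 = 4 − 0 = 4, and there is no ∂_1, so H_0 = Z^4.

H_0 = Z^4.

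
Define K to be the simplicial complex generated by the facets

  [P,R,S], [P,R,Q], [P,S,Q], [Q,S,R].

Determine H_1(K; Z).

K has 4 vertices, 6 edges, 4 triangles.
rank ∂_1 = 3, rank ∂_2 = 3 ⇒ b_1 = 6 − 3 − 3 = 0; all invariant factors of ∂_2 are 1 so no torsion. So H_1 ≅ 0.

H_1 ≅ 0.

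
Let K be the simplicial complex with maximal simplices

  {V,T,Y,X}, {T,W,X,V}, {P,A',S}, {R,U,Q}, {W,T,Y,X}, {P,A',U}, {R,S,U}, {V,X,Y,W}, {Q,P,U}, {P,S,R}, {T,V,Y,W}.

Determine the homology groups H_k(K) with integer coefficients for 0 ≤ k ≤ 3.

H_0 = Z^2,  H_1 = Z,  H_2 = 0,  H_3 = Z.

Fix the vertex order P < Q < R < S < T < U < V < W < X < Y < A' and write every simplex with vertices in increasing order. Then dim K = 3 and the simplices of K are:

  0-simplices (11): [P], [Q], [R], [S], [T], [U], [V], [W], [X], [Y], [A']
  1-simplices (22): [P,Q], [P,R], [P,S], [P,U], [P,A'], [Q,R], [Q,U], [R,S], [R,U], [S,U], [S,A'], [T,V], [T,W], [T,X], [T,Y], [U,A'], [V,W], [V,X], [V,Y], [W,X], [W,Y], [X,Y]
  2-simplices (16): [P,Q,U], [P,R,S], [P,S,A'], [P,U,A'], [Q,R,U], [R,S,U], [T,V,W], [T,V,X], [T,V,Y], [T,W,X], [T,W,Y], [T,X,Y], [V,W,X], [V,W,Y], [V,X,Y], [W,X,Y]
  3-simplices (5): [T,V,W,X], [T,V,W,Y], [T,V,X,Y], [T,W,X,Y], [V,W,X,Y]

so the chain groups are C_0 ≅ Z^11, C_1 ≅ Z^22, C_2 ≅ Z^16, C_3 ≅ Z^5.

Boundary ∂_1: C_1 → C_0 maps an edge to its endpoints' difference, ∂[p,q] = q − p.
As a 11×22 matrix over Z this has rank 9, with invariant factors (1,1,1,1,1,1,1,1,1).

∂_2: C_2 → C_1 maps a triangle to the signed sum of its edges. For instance
  ∂[V,W,X] = [W,X] − [V,X] + [V,W],
  ∂[P,Q,U] = [Q,U] − [P,U] + [P,Q].
This gives a 22×16 integer matrix of rank 12; reducing to Smith normal form yields diagonal entries (1,1,1,1,1,1,1,1,1,1,1,1).

∂_3: C_3 → C_2 sends each 3-simplex σ to the alternating sum Σ_i (−1)^i (σ with its i-th vertex removed). For instance
  ∂[V,W,X,Y] = [W,X,Y] − [V,X,Y] + [V,W,Y] − [V,W,X],
  ∂[T,V,W,Y] = [V,W,Y] − [T,W,Y] + [T,V,Y] − [T,V,W].
The 16×5 boundary matrix has rank 4 and Smith normal form diag(1,1,1,1).

Computing H_k = (kernel of ∂_k) / (image of ∂_{k+1}):

  H_0: rank C_0 − rank ∂_1 = 11 − 9 = 2, and the invariant factors of ∂_1 are all 1, so H_0 = Z^2.
  H_1: rank ker ∂_1 − rank ∂_2 = (22 − 9) − 12 = 1, and the invariant factors of ∂_2 are all 1, so H_1 = Z.
  H_2: rank ker ∂_2 − rank ∂_3 = (16 − 12) − 4 = 0, and the invariant factors of ∂_3 are all 1, so H_2 = 0.
  H_3: rank ker ∂_3 − rank ∂_4 = (5 − 4) − 0 = 1, and there is no ∂_4, so H_3 = Z.

As a check, the Euler characteristic is 11 − 22 + 16 − 5 = 0, which agrees with 2 − 1 + 0 − 1 = 0.
(K is a triangulation of the disjoint union of the cylinder S^1 x I and the 3-sphere S^3.)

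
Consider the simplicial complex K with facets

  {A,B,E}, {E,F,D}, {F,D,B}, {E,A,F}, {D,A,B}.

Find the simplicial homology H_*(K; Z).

Fix the vertex order A < B < D < E < F and write every simplex with vertices in increasing order. Then dim K = 2 and the simplices of K are:

  0-simplices (5): A, B, D, E, F
  1-simplices (10): AB, AD, AE, AF, BD, BE, BF, DE, DF, EF
  2-simplices (5): ABD, ABE, AEF, BDF, DEF

Hence C_0 ≅ Z^5, C_1 ≅ Z^10, C_2 ≅ Z^5.

Boundary ∂_1: C_1 → C_0 maps an edge to its endpoints' difference, ∂[p,q] = q − p.
As a 5×10 matrix over Z this has rank 4, with invariant factors (1,1,1,1).

Boundary ∂_2: C_2 → C_1 maps a triangle to the signed sum of its edges. For instance
  ∂DEF = EF − DF + DE,
  ∂AEF = EF − AF + AE.
As a 10×5 matrix over Z this has rank 5, with invariant factors (1,1,1,1,1).

Now H_k = ker ∂_k / im ∂_{k+1}, so:

  H_0: rank C_0 − rank ∂_1 = 5 − 4 = 1, and the invariant factors of ∂_1 are all 1, so H_0 = Z.
  H_1: rank ker ∂_1 − rank ∂_2 = (10 − 4) − 5 = 1, and the invariant factors of ∂_2 are all 1, so H_1 = Z.
  H_2: rank ker ∂_2 − rank ∂_3 = (5 − 5) − 0 = 0, and there is no ∂_3, so H_2 = 0.

(K is a triangulation of the Möbius band.)

H_0 = Z,  H_1 = Z,  H_2 = 0.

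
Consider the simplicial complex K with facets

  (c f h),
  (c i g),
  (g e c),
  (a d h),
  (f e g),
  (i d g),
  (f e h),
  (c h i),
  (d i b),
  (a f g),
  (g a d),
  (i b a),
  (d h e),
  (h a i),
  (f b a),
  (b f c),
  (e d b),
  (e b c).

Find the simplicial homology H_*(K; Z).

K has 9 vertices, 27 edges, 18 triangles.
rank ∂_0 = 0, rank ∂_1 = 8 ⇒ b_0 = 9 − 0 − 8 = 1; all invariant factors of ∂_1 are 1 so no torsion. So H_0 = Z.
rank ∂_1 = 8, rank ∂_2 = 18 ⇒ b_1 = 27 − 8 − 18 = 1; ∂_2 has invariant factor(s) [2] giving torsion. So H_1 = Z ⊕ Z/2Z.
rank ∂_2 = 18, rank ∂_3 = 0 ⇒ b_2 = 18 − 18 − 0 = 0. So H_2 = 0.

H_0 = Z,  H_1 = Z ⊕ Z/2Z,  H_2 = 0.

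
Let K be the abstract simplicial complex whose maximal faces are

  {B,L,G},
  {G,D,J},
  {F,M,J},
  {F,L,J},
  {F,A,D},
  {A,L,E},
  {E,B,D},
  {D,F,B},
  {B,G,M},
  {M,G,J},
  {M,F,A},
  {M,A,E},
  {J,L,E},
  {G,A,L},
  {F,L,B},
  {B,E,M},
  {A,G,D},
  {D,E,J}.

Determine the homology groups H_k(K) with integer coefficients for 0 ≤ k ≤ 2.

H_0 = Z,  H_1 = Z^2,  H_2 = Z.

Fix the vertex order A < B < D < E < F < G < J < L < M and write every simplex with vertices in increasing order. Then dim K = 2 and the simplices of K are:

  0-simplices (9): A, B, D, E, F, G, J, L, M
  1-simplices (27): AD, AE, AF, AG, AL, AM, BD, BE, BF, BG, BL, BM, DE, DF, DG, DJ, EJ, EL, EM, FJ, FL, FM, GJ, GL, GM, JL, JM
  2-simplices (18): ADF, ADG, AEL, AEM, AFM, AGL, BDE, BDF, BEM, BFL, BGL, BGM, DEJ, DGJ, EJL, FJL, FJM, GJM

giving chain groups C_0 ≅ Z^9, C_1 ≅ Z^27, C_2 ≅ Z^18.

∂_1: C_1 → C_0 sends each edge [p,q] (with p < q) to q − p.
This gives a 9×27 integer matrix of rank 8; reducing to Smith normal form yields diagonal entries (1,1,1,1,1,1,1,1).

∂_2: C_2 → C_1 acts by ∂[p,q,r] = [q,r] − [p,r] + [p,q]. For instance
  ∂FJM = JM − FM + FJ,
  ∂ADF = DF − AF + AD.
This gives a 27×18 integer matrix of rank 17; reducing to Smith normal form yields diagonal entries (1,1,1,1,1,1,1,1,1,1,1,1,1,1,1,1,1).

Computing H_k = (kernel of ∂_k) / (image of ∂_{k+1}):

  H_0: rank C_0 − rank ∂_1 = 9 − 8 = 1, and the invariant factors of ∂_1 are all 1, so H_0 ≅ Z.
  H_1: rank ker ∂_1 − rank ∂_2 = (27 − 8) − 17 = 2, and the invariant factors of ∂_2 are all 1, so H_1 ≅ Z^2.
  H_2: rank ker ∂_2 − rank ∂_3 = (18 − 17) − 0 = 1, and there is no ∂_3, so H_2 ≅ Z.

(K is a triangulation of the torus T^2.)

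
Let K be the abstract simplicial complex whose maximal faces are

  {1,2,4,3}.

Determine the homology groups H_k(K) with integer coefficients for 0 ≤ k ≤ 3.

H_0 = Z,  H_1 = 0,  H_2 = 0,  H_3 = 0.

Fix the vertex order 1 < 2 < 3 < 4 and write every simplex with vertices in increasing order. Then dim K = 3 and the simplices of K are:

  0-simplices (4): [1], [2], [3], [4]
  1-simplices (6): [1,2], [1,3], [1,4], [2,3], [2,4], [3,4]
  2-simplices (4): [1,2,3], [1,2,4], [1,3,4], [2,3,4]
  3-simplices (1): [1,2,3,4]

Hence C_0 ≅ Z^4, C_1 ≅ Z^6, C_2 ≅ Z^4, C_3 ≅ Z^1.

Boundary ∂_1: C_1 → C_0 sends each edge [p,q] (with p < q) to q − p. For instance
  ∂[3,4] = [4] − [3].
The 4×6 boundary matrix has rank 3 and Smith normal form diag(1,1,1).

The boundary map ∂_2: C_2 → C_1 maps a triangle to the signed sum of its edges. For instance
  ∂[1,2,4] = [2,4] − [1,4] + [1,2],
  ∂[2,3,4] = [3,4] − [2,4] + [2,3].
This gives a 6×4 integer matrix of rank 3; reducing to Smith normal form yields diagonal entries (1,1,1).

∂_3: C_3 → C_2 sends each 3-simplex σ to the alternating sum Σ_i (−1)^i (σ with its i-th vertex removed). For instance
  ∂[1,2,3,4] = [2,3,4] − [1,3,4] + [1,2,4] − [1,2,3].
As a 4×1 matrix over Z this has rank 1, with invariant factors (1).

From H_k ≅ ker(∂_k) / im(∂_{k+1}) we obtain:

  H_0: rank C_0 − rank ∂_1 = 4 − 3 = 1, and the invariant factors of ∂_1 are all 1, so H_0 ≅ Z.
  H_1: rank ker ∂_1 − rank ∂_2 = (6 − 3) − 3 = 0, and the invariant factors of ∂_2 are all 1, so H_1 ≅ 0.
  H_2: rank ker ∂_2 − rank ∂_3 = (4 − 3) − 1 = 0, and the invariant factors of ∂_3 are all 1, so H_2 ≅ 0.
  H_3: rank ker ∂_3 − rank ∂_4 = (1 − 1) − 0 = 0, and there is no ∂_4, so H_3 ≅ 0.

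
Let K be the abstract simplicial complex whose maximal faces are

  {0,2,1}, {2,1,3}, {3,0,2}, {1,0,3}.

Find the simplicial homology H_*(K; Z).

We work with the vertex ordering 0 < 1 < 2 < 3. The simplices of K, each written with vertices in increasing order, are:

  0-simplices (4): [0], [1], [2], [3]
  1-simplices (6): [0,1], [0,2], [0,3], [1,2], [1,3], [2,3]
  2-simplices (4): [0,1,2], [0,1,3], [0,2,3], [1,2,3]

giving chain groups C_0 ≅ Z^4, C_1 ≅ Z^6, C_2 ≅ Z^4.

The boundary map ∂_1: C_1 → C_0 is given by ∂[p,q] = [q] − [p]. For instance
  ∂[0,2] = [2] − [0].
The 4×6 boundary matrix has rank 3 and Smith normal form diag(1,1,1).

The boundary map ∂_2: C_2 → C_1 sends each 2-simplex [p,q,r] to [q,r] − [p,r] + [p,q]. For instance
  ∂[1,2,3] = [2,3] − [1,3] + [1,2],
  ∂[0,1,2] = [1,2] − [0,2] + [0,1].
The 6×4 boundary matrix has rank 3 and Smith normal form diag(1,1,1).

Computing H_k = (kernel of ∂_k) / (image of ∂_{k+1}):

  H_0: rank C_0 − rank ∂_1 = 4 − 3 = 1, and the invariant factors of ∂_1 are all 1, so H_0 = Z.
  H_1: rank ker ∂_1 − rank ∂_2 = (6 − 3) − 3 = 0, and the invariant factors of ∂_2 are all 1, so H_1 = 0.
  H_2: rank ker ∂_2 − rank ∂_3 = (4 − 3) − 0 = 1, and there is no ∂_3, so H_2 = Z.

As a check, the Euler characteristic is 4 − 6 + 4 = 2, which agrees with 1 − 0 + 1 = 2.
(K is a triangulation of the 2-sphere S^2.)

H_0 ≅ Z,  H_1 = 0,  H_2 ≅ Z.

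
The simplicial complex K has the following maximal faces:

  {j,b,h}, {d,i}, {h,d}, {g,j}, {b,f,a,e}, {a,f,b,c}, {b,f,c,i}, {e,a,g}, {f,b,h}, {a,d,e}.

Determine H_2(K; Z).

H_2 = 0.

We work with the vertex ordering a < b < c < d < e < f < g < h < i < j. The simplices of K, each written with vertices in increasing order, are:

  0-simplices (10): a, b, c, d, e, f, g, h, i, j
  1-simplices (23): ab, ac, ad, ae, af, ag, bc, be, bf, bh, bi, bj, cf, ci, de, dh, di, ef, eg, fh, fi, gj, hj
  2-simplices (14): abc, abe, abf, acf, ade, aef, aeg, bcf, bci, bef, bfh, bfi, bhj, cfi
  3-simplices (3): abcf, abef, bcfi

giving chain groups C_0 ≅ Z^10, C_1 ≅ Z^23, C_2 ≅ Z^14, C_3 ≅ Z^3.

The boundary map ∂_1: C_1 → C_0 is given by ∂[p,q] = [q] − [p].
The resulting 10×23 matrix has rank 9, and its Smith normal form has invariant factors (1,1,1,1,1,1,1,1,1).

The boundary map ∂_2: C_2 → C_1 maps a triangle to the signed sum of its edges. For instance
  ∂ade = de − ae + ad,
  ∂bcf = cf − bf + bc.
The 23×14 boundary matrix has rank 11 and Smith normal form diag(1,1,1,1,1,1,1,1,1,1,1).

The boundary map ∂_3: C_3 → C_2 sends each 3-simplex σ to the alternating sum Σ_i (−1)^i (σ with its i-th vertex removed). For instance
  ∂bcfi = cfi − bfi + bci − bcf,
  ∂abef = bef − aef + abf − abe.
The resulting 14×3 matrix has rank 3, and its Smith normal form has invariant factors (1,1,1).

Now H_k = ker ∂_k / im ∂_{k+1}, so:

  H_2: rank ker ∂_2 − rank ∂_3 = (14 − 11) − 3 = 0, and the invariant factors of ∂_3 are all 1, so H_2 ≅ 0.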